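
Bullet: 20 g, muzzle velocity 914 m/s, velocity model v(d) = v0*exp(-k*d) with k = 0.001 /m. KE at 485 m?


v = v0*exp(-k*d) = 914*exp(-0.001*485) = 562.747 m/s
E = 0.5*m*v^2 = 0.5*0.02*562.747^2 = 3167 J

3167 J


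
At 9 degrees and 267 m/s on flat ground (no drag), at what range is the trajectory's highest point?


R = v0^2*sin(2*theta)/g = 267^2*sin(2*9°)/9.81 = 2245.62 m
apex_dist = R/2 = 2245.62/2 = 1123 m

1123 m


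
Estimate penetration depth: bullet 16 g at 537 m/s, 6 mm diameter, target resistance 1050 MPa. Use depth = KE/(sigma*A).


A = pi*(d/2)^2 = pi*(6/2)^2 = 28.2743 mm^2
E = 0.5*m*v^2 = 0.5*0.016*537^2 = 2306.95 J
depth = E/(sigma*A) = 2306.95 J / (1050 MPa * 28.2743 mm^2) = 2306.95/(1050 * 28.2743) m = 0.0777064 m ≈ 77.71 mm

77.71 mm


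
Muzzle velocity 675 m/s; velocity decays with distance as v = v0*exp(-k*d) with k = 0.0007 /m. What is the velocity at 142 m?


v = v0*exp(-k*d) = 675*exp(-0.0007*142) = 611.1 m/s

611.1 m/s


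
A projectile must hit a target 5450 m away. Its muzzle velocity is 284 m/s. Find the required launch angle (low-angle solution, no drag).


sin(2*theta) = R*g/v0^2 = 5450*9.81/284^2 = 0.662871, theta = arcsin(0.662871)/2 = 20.76°

20.76 degrees


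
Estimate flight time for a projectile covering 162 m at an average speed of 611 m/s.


t = d/v = 162/611 = 0.2651 s

0.2651 s


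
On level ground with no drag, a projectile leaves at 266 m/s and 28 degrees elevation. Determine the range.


R = v0^2 * sin(2*theta) / g = 266^2 * sin(2*28°) / 9.81 = 5980 m

5980 m


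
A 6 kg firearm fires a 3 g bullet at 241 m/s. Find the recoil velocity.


v_recoil = m_p * v_p / m_gun = 0.003 * 241 / 6 = 0.1205 m/s

0.1205 m/s


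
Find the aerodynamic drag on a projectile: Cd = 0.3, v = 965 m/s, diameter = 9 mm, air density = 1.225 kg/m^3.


A = pi*(d/2)^2 = pi*(9/2000)^2 = 6.36173e-05 m^2
Fd = 0.5*Cd*rho*A*v^2 = 0.5*0.3*1.225*6.36173e-05*965^2 = 10.89 N

10.89 N


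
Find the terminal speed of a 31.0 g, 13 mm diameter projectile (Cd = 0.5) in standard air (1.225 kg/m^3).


A = pi*(d/2)^2 = pi*(13/2000)^2 = 1.32732e-04 m^2
vt = sqrt(2mg/(Cd*rho*A)) = sqrt(2*0.031*9.81/(0.5 * 1.225 * 1.32732e-04)) = 86.49 m/s

86.49 m/s


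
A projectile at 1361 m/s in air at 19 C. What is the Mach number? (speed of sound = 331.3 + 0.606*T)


a = 331.3 + 0.606*(19) = 342.814 m/s
M = v/a = 1361/342.814 = 3.97

3.97


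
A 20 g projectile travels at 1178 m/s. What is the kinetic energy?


E = 0.5*m*v^2 = 0.5*0.02*1178^2 = 13877 J

13877 J


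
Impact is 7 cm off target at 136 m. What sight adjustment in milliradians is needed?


1 mrad subtends 1 cm per 10 m of range, so adj = error_cm / (dist_m / 10) = 7 / (136/10) = 0.5147 mrad

0.5147 mrad


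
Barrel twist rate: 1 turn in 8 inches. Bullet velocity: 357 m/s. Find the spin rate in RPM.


twist_m = 8*0.0254 = 0.2032 m
spin = v/twist = 357/0.2032 = 1756.89 rev/s
RPM = spin*60 = 1756.89*60 ≈ 105413 RPM

105413 RPM


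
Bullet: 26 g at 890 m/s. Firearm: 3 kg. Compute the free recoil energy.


v_r = m_p*v_p/m_gun = 0.026*890/3 = 7.71333 m/s, E_r = 0.5*m_gun*v_r^2 = 0.5*3*7.71333^2 = 89.24 J

89.24 J


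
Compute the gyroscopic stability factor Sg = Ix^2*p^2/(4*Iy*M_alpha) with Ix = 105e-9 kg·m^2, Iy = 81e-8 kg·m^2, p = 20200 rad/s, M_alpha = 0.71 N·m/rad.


Sg = Ix^2 * p^2 / (4 * Iy * M_alpha) = (105e-9)^2 * 20200^2 / (4 * 81e-8 * 0.71) = 1.956

1.956


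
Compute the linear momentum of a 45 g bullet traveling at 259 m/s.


p = m*v = 0.045*259 = 11.65 kg·m/s

11.65 kg·m/s


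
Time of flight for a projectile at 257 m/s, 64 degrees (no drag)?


T = 2*v0*sin(theta)/g = 2*257*sin(64°)/9.81 = 47.09 s

47.09 s


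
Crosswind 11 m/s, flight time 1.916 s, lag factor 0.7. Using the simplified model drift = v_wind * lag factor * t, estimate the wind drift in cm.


drift = v_wind * lag * t = 11 * 0.7 * 1.916 = 14.7532 m ≈ 1475 cm

1475 cm


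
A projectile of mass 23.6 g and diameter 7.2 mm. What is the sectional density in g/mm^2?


SD = m/d^2 = 23.6/7.2^2 = 0.4552 g/mm^2

0.4552 g/mm^2


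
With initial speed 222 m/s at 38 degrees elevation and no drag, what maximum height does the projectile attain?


H = (v0*sin(theta))^2 / (2g) = (222*sin(38°))^2 / (2*9.81) = 952.1 m

952.1 m


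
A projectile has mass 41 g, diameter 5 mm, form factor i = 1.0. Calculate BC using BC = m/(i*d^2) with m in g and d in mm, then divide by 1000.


BC = m/(i*d^2*1000) = 41/(1.0 * 5^2 * 1000) = 0.00164

0.00164


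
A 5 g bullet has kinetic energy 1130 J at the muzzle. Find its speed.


v = sqrt(2*E/m) = sqrt(2*1130/0.005) = 672.3 m/s

672.3 m/s


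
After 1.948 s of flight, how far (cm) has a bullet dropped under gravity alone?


drop = 0.5*g*t^2 = 0.5*9.81*1.948^2 = 18.613 m ≈ 1861 cm

1861 cm


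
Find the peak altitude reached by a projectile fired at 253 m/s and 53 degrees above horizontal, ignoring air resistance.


H = (v0*sin(theta))^2 / (2g) = (253*sin(53°))^2 / (2*9.81) = 2081 m

2081 m


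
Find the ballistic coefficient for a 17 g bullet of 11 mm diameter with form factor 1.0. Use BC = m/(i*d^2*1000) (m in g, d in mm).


BC = m/(i*d^2*1000) = 17/(1.0 * 11^2 * 1000) = 0.0001405

0.0001405


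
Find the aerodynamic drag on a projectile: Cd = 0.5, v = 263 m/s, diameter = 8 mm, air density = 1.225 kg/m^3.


A = pi*(d/2)^2 = pi*(8/2000)^2 = 5.02655e-05 m^2
Fd = 0.5*Cd*rho*A*v^2 = 0.5*0.5*1.225*5.02655e-05*263^2 = 1.065 N

1.065 N


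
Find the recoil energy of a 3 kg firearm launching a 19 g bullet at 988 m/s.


v_r = m_p*v_p/m_gun = 0.019*988/3 = 6.25733 m/s, E_r = 0.5*m_gun*v_r^2 = 0.5*3*6.25733^2 = 58.73 J

58.73 J


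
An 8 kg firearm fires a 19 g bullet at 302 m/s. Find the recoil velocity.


v_recoil = m_p * v_p / m_gun = 0.019 * 302 / 8 = 0.7172 m/s

0.7172 m/s


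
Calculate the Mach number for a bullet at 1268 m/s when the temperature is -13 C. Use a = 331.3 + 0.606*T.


a = 331.3 + 0.606*(-13) = 323.422 m/s
M = v/a = 1268/323.422 = 3.921

3.921


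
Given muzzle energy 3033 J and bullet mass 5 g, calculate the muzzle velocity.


v = sqrt(2*E/m) = sqrt(2*3033/0.005) = 1101 m/s

1101 m/s


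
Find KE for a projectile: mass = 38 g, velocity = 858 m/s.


E = 0.5*m*v^2 = 0.5*0.038*858^2 = 13987 J

13987 J


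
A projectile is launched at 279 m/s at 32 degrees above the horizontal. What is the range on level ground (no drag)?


R = v0^2 * sin(2*theta) / g = 279^2 * sin(2*32°) / 9.81 = 7132 m

7132 m


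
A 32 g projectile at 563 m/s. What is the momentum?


p = m*v = 0.032*563 = 18.02 kg·m/s

18.02 kg·m/s


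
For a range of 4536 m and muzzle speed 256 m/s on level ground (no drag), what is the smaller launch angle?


sin(2*theta) = R*g/v0^2 = 4536*9.81/256^2 = 0.678988, theta = arcsin(0.678988)/2 = 21.38°

21.38 degrees


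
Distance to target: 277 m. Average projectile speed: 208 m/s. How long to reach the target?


t = d/v = 277/208 = 1.332 s

1.332 s


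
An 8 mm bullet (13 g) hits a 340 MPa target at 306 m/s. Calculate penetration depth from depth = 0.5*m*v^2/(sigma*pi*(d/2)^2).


A = pi*(d/2)^2 = pi*(8/2)^2 = 50.2655 mm^2
E = 0.5*m*v^2 = 0.5*0.013*306^2 = 608.634 J
depth = E/(sigma*A) = 608.634 J / (340 MPa * 50.2655 mm^2) = 608.634/(340 * 50.2655) m = 0.0356129 m ≈ 35.61 mm

35.61 mm


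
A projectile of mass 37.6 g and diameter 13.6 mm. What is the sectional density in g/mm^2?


SD = m/d^2 = 37.6/13.6^2 = 0.2033 g/mm^2

0.2033 g/mm^2


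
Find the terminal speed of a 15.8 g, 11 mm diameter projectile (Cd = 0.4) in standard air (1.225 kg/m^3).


A = pi*(d/2)^2 = pi*(11/2000)^2 = 9.50332e-05 m^2
vt = sqrt(2mg/(Cd*rho*A)) = sqrt(2*0.0158*9.81/(0.4 * 1.225 * 9.50332e-05)) = 81.59 m/s

81.59 m/s


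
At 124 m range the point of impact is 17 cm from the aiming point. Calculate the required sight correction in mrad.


1 mrad subtends 1 cm per 10 m of range, so adj = error_cm / (dist_m / 10) = 17 / (124/10) = 1.371 mrad

1.371 mrad


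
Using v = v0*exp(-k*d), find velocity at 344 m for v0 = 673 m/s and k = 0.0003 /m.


v = v0*exp(-k*d) = 673*exp(-0.0003*344) = 607 m/s

607 m/s


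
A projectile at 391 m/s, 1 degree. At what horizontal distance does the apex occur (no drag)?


R = v0^2*sin(2*theta)/g = 391^2*sin(2*1°)/9.81 = 543.881 m
apex_dist = R/2 = 543.881/2 = 271.9 m

271.9 m


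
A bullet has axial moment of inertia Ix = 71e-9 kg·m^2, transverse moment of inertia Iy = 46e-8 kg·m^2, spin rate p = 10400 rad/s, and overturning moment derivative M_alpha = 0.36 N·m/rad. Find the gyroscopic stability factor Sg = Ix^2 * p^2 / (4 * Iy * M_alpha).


Sg = Ix^2 * p^2 / (4 * Iy * M_alpha) = (71e-9)^2 * 10400^2 / (4 * 46e-8 * 0.36) = 0.8231

0.8231


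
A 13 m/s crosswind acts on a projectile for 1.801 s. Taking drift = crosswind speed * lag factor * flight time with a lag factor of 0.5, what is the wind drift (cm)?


drift = v_wind * lag * t = 13 * 0.5 * 1.801 = 11.7065 m ≈ 1171 cm

1171 cm


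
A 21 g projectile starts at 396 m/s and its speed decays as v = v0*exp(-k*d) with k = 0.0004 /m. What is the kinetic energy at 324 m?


v = v0*exp(-k*d) = 396*exp(-0.0004*324) = 347.865 m/s
E = 0.5*m*v^2 = 0.5*0.021*347.865^2 = 1271 J

1271 J


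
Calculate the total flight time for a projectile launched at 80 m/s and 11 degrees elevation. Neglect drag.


T = 2*v0*sin(theta)/g = 2*80*sin(11°)/9.81 = 3.112 s

3.112 s


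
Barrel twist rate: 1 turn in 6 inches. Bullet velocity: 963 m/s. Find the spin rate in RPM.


twist_m = 6*0.0254 = 0.1524 m
spin = v/twist = 963/0.1524 = 6318.898 rev/s
RPM = spin*60 = 6318.898*60 ≈ 379134 RPM

379134 RPM


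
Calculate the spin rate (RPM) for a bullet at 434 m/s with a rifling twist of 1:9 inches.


twist_m = 9*0.0254 = 0.2286 m
spin = v/twist = 434/0.2286 = 1898.513 rev/s
RPM = spin*60 = 1898.513*60 ≈ 113911 RPM

113911 RPM


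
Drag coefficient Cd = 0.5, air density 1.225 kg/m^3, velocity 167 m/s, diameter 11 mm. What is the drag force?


A = pi*(d/2)^2 = pi*(11/2000)^2 = 9.50332e-05 m^2
Fd = 0.5*Cd*rho*A*v^2 = 0.5*0.5*1.225*9.50332e-05*167^2 = 0.8117 N

0.8117 N


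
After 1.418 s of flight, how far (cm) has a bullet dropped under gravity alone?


drop = 0.5*g*t^2 = 0.5*9.81*1.418^2 = 9.8626 m ≈ 986.3 cm

986.3 cm


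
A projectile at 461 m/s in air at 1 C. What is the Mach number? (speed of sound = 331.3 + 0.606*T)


a = 331.3 + 0.606*(1) = 331.906 m/s
M = v/a = 461/331.906 = 1.389

1.389


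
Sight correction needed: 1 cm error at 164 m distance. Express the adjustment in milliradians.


1 mrad subtends 1 cm per 10 m of range, so adj = error_cm / (dist_m / 10) = 1 / (164/10) = 0.06098 mrad

0.06098 mrad


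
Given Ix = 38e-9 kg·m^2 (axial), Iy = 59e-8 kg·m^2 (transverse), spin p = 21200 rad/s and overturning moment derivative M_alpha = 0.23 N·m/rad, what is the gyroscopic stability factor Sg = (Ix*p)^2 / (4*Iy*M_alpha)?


Sg = Ix^2 * p^2 / (4 * Iy * M_alpha) = (38e-9)^2 * 21200^2 / (4 * 59e-8 * 0.23) = 1.196

1.196


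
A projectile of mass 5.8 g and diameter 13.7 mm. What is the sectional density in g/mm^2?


SD = m/d^2 = 5.8/13.7^2 = 0.0309 g/mm^2

0.0309 g/mm^2


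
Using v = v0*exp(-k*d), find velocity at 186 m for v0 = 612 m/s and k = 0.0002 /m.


v = v0*exp(-k*d) = 612*exp(-0.0002*186) = 589.7 m/s

589.7 m/s


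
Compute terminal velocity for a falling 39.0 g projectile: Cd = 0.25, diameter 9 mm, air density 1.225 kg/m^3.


A = pi*(d/2)^2 = pi*(9/2000)^2 = 6.36173e-05 m^2
vt = sqrt(2mg/(Cd*rho*A)) = sqrt(2*0.039*9.81/(0.25 * 1.225 * 6.36173e-05)) = 198.2 m/s

198.2 m/s


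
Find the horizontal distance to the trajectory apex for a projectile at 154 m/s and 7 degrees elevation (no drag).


R = v0^2*sin(2*theta)/g = 154^2*sin(2*7°)/9.81 = 584.854 m
apex_dist = R/2 = 584.854/2 = 292.4 m

292.4 m


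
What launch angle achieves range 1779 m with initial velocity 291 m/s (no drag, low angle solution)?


sin(2*theta) = R*g/v0^2 = 1779*9.81/291^2 = 0.206091, theta = arcsin(0.206091)/2 = 5.947°

5.947 degrees


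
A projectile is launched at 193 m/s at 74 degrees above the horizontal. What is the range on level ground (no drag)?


R = v0^2 * sin(2*theta) / g = 193^2 * sin(2*74°) / 9.81 = 2012 m

2012 m


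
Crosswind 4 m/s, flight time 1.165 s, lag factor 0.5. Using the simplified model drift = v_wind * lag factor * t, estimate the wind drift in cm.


drift = v_wind * lag * t = 4 * 0.5 * 1.165 = 2.33 m ≈ 233 cm

233 cm


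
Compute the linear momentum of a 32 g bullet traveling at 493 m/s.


p = m*v = 0.032*493 = 15.78 kg·m/s

15.78 kg·m/s


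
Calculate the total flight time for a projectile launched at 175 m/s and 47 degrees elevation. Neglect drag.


T = 2*v0*sin(theta)/g = 2*175*sin(47°)/9.81 = 26.09 s

26.09 s


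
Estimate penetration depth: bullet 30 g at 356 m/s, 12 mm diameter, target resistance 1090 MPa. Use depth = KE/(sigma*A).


A = pi*(d/2)^2 = pi*(12/2)^2 = 113.097 mm^2
E = 0.5*m*v^2 = 0.5*0.03*356^2 = 1901.04 J
depth = E/(sigma*A) = 1901.04 J / (1090 MPa * 113.097 mm^2) = 1901.04/(1090 * 113.097) m = 0.015421 m ≈ 15.42 mm

15.42 mm


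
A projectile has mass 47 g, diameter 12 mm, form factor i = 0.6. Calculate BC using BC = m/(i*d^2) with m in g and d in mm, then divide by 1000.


BC = m/(i*d^2*1000) = 47/(0.6 * 12^2 * 1000) = 0.000544

0.000544


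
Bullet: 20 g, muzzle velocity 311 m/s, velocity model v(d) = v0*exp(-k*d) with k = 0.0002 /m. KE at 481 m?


v = v0*exp(-k*d) = 311*exp(-0.0002*481) = 282.476 m/s
E = 0.5*m*v^2 = 0.5*0.02*282.476^2 = 797.9 J

797.9 J


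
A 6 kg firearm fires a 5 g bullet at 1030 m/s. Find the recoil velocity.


v_recoil = m_p * v_p / m_gun = 0.005 * 1030 / 6 = 0.8583 m/s

0.8583 m/s


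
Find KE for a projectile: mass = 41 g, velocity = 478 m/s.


E = 0.5*m*v^2 = 0.5*0.041*478^2 = 4684 J

4684 J


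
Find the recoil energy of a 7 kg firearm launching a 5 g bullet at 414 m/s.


v_r = m_p*v_p/m_gun = 0.005*414/7 = 0.295714 m/s, E_r = 0.5*m_gun*v_r^2 = 0.5*7*0.295714^2 = 0.3061 J

0.3061 J


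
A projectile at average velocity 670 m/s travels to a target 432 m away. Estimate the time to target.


t = d/v = 432/670 = 0.6448 s

0.6448 s


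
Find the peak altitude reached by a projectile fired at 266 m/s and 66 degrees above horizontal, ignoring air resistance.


H = (v0*sin(theta))^2 / (2g) = (266*sin(66°))^2 / (2*9.81) = 3010 m

3010 m


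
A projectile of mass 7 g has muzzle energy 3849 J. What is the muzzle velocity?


v = sqrt(2*E/m) = sqrt(2*3849/0.007) = 1049 m/s

1049 m/s


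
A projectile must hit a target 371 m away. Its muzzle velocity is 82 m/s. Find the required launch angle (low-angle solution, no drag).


sin(2*theta) = R*g/v0^2 = 371*9.81/82^2 = 0.541272, theta = arcsin(0.541272)/2 = 16.39°

16.39 degrees


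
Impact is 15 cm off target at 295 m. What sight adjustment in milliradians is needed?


1 mrad subtends 1 cm per 10 m of range, so adj = error_cm / (dist_m / 10) = 15 / (295/10) = 0.5085 mrad

0.5085 mrad


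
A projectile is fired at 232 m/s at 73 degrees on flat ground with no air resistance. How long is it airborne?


T = 2*v0*sin(theta)/g = 2*232*sin(73°)/9.81 = 45.23 s

45.23 s


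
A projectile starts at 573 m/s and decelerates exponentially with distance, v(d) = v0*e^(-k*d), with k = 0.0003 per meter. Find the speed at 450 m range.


v = v0*exp(-k*d) = 573*exp(-0.0003*450) = 500.6 m/s

500.6 m/s


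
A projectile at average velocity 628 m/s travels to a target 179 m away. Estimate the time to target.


t = d/v = 179/628 = 0.285 s

0.285 s


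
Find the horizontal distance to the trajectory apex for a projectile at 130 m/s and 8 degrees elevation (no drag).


R = v0^2*sin(2*theta)/g = 130^2*sin(2*8°)/9.81 = 474.849 m
apex_dist = R/2 = 474.849/2 = 237.4 m

237.4 m


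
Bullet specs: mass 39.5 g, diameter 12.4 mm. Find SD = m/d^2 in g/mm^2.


SD = m/d^2 = 39.5/12.4^2 = 0.2569 g/mm^2

0.2569 g/mm^2


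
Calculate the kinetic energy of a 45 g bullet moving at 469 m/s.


E = 0.5*m*v^2 = 0.5*0.045*469^2 = 4949 J

4949 J


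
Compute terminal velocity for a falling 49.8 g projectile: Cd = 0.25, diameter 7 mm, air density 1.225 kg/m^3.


A = pi*(d/2)^2 = pi*(7/2000)^2 = 3.84845e-05 m^2
vt = sqrt(2mg/(Cd*rho*A)) = sqrt(2*0.0498*9.81/(0.25 * 1.225 * 3.84845e-05)) = 287.9 m/s

287.9 m/s


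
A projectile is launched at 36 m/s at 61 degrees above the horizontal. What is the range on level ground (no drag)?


R = v0^2 * sin(2*theta) / g = 36^2 * sin(2*61°) / 9.81 = 112 m

112 m


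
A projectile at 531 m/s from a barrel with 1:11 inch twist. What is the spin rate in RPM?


twist_m = 11*0.0254 = 0.2794 m
spin = v/twist = 531/0.2794 = 1900.501 rev/s
RPM = spin*60 = 1900.501*60 ≈ 114030 RPM

114030 RPM


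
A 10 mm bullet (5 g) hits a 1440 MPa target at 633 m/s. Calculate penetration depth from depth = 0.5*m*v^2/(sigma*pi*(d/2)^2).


A = pi*(d/2)^2 = pi*(10/2)^2 = 78.5398 mm^2
E = 0.5*m*v^2 = 0.5*0.005*633^2 = 1001.72 J
depth = E/(sigma*A) = 1001.72 J / (1440 MPa * 78.5398 mm^2) = 1001.72/(1440 * 78.5398) m = 0.00885717 m ≈ 8.857 mm

8.857 mm


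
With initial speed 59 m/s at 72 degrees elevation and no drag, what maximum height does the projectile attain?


H = (v0*sin(theta))^2 / (2g) = (59*sin(72°))^2 / (2*9.81) = 160.5 m

160.5 m


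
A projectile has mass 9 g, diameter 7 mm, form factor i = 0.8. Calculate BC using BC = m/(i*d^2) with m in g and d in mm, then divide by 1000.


BC = m/(i*d^2*1000) = 9/(0.8 * 7^2 * 1000) = 0.0002296

0.0002296


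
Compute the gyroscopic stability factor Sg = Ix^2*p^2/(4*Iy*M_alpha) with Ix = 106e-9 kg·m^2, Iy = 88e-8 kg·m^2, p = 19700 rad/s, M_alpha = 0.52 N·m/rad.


Sg = Ix^2 * p^2 / (4 * Iy * M_alpha) = (106e-9)^2 * 19700^2 / (4 * 88e-8 * 0.52) = 2.382

2.382


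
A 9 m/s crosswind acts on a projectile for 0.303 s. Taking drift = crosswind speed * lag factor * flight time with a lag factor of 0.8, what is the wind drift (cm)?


drift = v_wind * lag * t = 9 * 0.8 * 0.303 = 2.1816 m ≈ 218.2 cm

218.2 cm


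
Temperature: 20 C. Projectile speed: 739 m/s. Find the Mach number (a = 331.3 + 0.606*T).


a = 331.3 + 0.606*(20) = 343.42 m/s
M = v/a = 739/343.42 = 2.152

2.152


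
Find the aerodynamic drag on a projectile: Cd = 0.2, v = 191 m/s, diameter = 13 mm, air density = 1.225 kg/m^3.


A = pi*(d/2)^2 = pi*(13/2000)^2 = 1.32732e-04 m^2
Fd = 0.5*Cd*rho*A*v^2 = 0.5*0.2*1.225*1.32732e-04*191^2 = 0.5932 N

0.5932 N


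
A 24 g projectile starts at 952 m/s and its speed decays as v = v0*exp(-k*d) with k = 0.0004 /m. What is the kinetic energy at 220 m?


v = v0*exp(-k*d) = 952*exp(-0.0004*220) = 871.804 m/s
E = 0.5*m*v^2 = 0.5*0.024*871.804^2 = 9121 J

9121 J


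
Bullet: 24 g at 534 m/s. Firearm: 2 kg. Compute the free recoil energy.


v_r = m_p*v_p/m_gun = 0.024*534/2 = 6.408 m/s, E_r = 0.5*m_gun*v_r^2 = 0.5*2*6.408^2 = 41.06 J

41.06 J


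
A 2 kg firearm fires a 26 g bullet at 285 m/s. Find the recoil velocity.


v_recoil = m_p * v_p / m_gun = 0.026 * 285 / 2 = 3.705 m/s

3.705 m/s


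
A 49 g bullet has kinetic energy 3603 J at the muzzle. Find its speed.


v = sqrt(2*E/m) = sqrt(2*3603/0.049) = 383.5 m/s

383.5 m/s


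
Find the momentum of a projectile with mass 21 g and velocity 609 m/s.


p = m*v = 0.021*609 = 12.79 kg·m/s

12.79 kg·m/s


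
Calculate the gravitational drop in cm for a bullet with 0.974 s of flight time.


drop = 0.5*g*t^2 = 0.5*9.81*0.974^2 = 4.65326 m ≈ 465.3 cm

465.3 cm


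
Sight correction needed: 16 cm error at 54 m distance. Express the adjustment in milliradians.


1 mrad subtends 1 cm per 10 m of range, so adj = error_cm / (dist_m / 10) = 16 / (54/10) = 2.963 mrad

2.963 mrad


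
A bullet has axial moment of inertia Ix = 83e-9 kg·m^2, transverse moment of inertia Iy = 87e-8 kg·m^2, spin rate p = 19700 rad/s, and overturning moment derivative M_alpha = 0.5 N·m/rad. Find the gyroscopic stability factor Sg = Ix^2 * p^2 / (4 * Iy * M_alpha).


Sg = Ix^2 * p^2 / (4 * Iy * M_alpha) = (83e-9)^2 * 19700^2 / (4 * 87e-8 * 0.5) = 1.537

1.537


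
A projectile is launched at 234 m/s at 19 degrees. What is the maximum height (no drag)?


H = (v0*sin(theta))^2 / (2g) = (234*sin(19°))^2 / (2*9.81) = 295.8 m

295.8 m


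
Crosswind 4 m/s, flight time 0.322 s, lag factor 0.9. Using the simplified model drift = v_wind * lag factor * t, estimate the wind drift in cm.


drift = v_wind * lag * t = 4 * 0.9 * 0.322 = 1.1592 m ≈ 115.9 cm

115.9 cm


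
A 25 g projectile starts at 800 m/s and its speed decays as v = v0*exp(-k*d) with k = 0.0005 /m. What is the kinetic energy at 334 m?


v = v0*exp(-k*d) = 800*exp(-0.0005*334) = 676.96 m/s
E = 0.5*m*v^2 = 0.5*0.025*676.96^2 = 5728 J

5728 J


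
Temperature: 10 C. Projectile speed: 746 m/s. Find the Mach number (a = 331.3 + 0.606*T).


a = 331.3 + 0.606*(10) = 337.36 m/s
M = v/a = 746/337.36 = 2.211

2.211


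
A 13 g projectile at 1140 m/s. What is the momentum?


p = m*v = 0.013*1140 = 14.82 kg·m/s

14.82 kg·m/s


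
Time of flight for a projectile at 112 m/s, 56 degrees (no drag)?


T = 2*v0*sin(theta)/g = 2*112*sin(56°)/9.81 = 18.93 s

18.93 s


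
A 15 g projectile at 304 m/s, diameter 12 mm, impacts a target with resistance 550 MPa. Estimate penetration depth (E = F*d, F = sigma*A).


A = pi*(d/2)^2 = pi*(12/2)^2 = 113.097 mm^2
E = 0.5*m*v^2 = 0.5*0.015*304^2 = 693.12 J
depth = E/(sigma*A) = 693.12 J / (550 MPa * 113.097 mm^2) = 693.12/(550 * 113.097) m = 0.0111428 m ≈ 11.14 mm

11.14 mm


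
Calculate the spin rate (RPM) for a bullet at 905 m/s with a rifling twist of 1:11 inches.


twist_m = 11*0.0254 = 0.2794 m
spin = v/twist = 905/0.2794 = 3239.084 rev/s
RPM = spin*60 = 3239.084*60 ≈ 194345 RPM

194345 RPM


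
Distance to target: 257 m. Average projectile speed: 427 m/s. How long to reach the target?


t = d/v = 257/427 = 0.6019 s

0.6019 s


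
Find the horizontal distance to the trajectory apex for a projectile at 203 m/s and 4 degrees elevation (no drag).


R = v0^2*sin(2*theta)/g = 203^2*sin(2*4°)/9.81 = 584.626 m
apex_dist = R/2 = 584.626/2 = 292.3 m

292.3 m


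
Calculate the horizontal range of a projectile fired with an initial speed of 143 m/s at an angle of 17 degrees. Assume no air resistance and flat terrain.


R = v0^2 * sin(2*theta) / g = 143^2 * sin(2*17°) / 9.81 = 1166 m

1166 m


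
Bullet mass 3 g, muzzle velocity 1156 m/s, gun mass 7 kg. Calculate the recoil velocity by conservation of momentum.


v_recoil = m_p * v_p / m_gun = 0.003 * 1156 / 7 = 0.4954 m/s

0.4954 m/s


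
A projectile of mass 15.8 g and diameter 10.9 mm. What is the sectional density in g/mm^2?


SD = m/d^2 = 15.8/10.9^2 = 0.133 g/mm^2

0.133 g/mm^2


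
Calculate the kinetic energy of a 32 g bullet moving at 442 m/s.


E = 0.5*m*v^2 = 0.5*0.032*442^2 = 3126 J

3126 J


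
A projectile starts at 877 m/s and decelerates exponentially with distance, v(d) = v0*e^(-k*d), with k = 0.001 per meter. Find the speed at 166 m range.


v = v0*exp(-k*d) = 877*exp(-0.001*166) = 742.9 m/s

742.9 m/s


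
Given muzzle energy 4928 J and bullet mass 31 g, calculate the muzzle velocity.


v = sqrt(2*E/m) = sqrt(2*4928/0.031) = 563.9 m/s

563.9 m/s


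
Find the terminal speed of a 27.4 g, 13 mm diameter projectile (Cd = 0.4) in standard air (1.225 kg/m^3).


A = pi*(d/2)^2 = pi*(13/2000)^2 = 1.32732e-04 m^2
vt = sqrt(2mg/(Cd*rho*A)) = sqrt(2*0.0274*9.81/(0.4 * 1.225 * 1.32732e-04)) = 90.92 m/s

90.92 m/s


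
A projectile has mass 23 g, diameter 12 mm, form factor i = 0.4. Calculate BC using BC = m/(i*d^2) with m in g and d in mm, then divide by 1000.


BC = m/(i*d^2*1000) = 23/(0.4 * 12^2 * 1000) = 0.0003993

0.0003993


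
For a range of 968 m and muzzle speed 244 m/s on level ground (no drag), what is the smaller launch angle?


sin(2*theta) = R*g/v0^2 = 968*9.81/244^2 = 0.159501, theta = arcsin(0.159501)/2 = 4.589°

4.589 degrees


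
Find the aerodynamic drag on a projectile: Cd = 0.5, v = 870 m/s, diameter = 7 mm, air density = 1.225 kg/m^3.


A = pi*(d/2)^2 = pi*(7/2000)^2 = 3.84845e-05 m^2
Fd = 0.5*Cd*rho*A*v^2 = 0.5*0.5*1.225*3.84845e-05*870^2 = 8.921 N

8.921 N


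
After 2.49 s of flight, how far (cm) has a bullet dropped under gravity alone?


drop = 0.5*g*t^2 = 0.5*9.81*2.49^2 = 30.4115 m ≈ 3041 cm

3041 cm


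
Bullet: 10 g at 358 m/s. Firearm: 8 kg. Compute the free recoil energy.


v_r = m_p*v_p/m_gun = 0.01*358/8 = 0.4475 m/s, E_r = 0.5*m_gun*v_r^2 = 0.5*8*0.4475^2 = 0.801 J

0.801 J


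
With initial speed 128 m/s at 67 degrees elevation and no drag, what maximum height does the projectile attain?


H = (v0*sin(theta))^2 / (2g) = (128*sin(67°))^2 / (2*9.81) = 707.6 m

707.6 m


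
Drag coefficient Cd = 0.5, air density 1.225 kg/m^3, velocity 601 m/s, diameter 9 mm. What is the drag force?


A = pi*(d/2)^2 = pi*(9/2000)^2 = 6.36173e-05 m^2
Fd = 0.5*Cd*rho*A*v^2 = 0.5*0.5*1.225*6.36173e-05*601^2 = 7.037 N

7.037 N


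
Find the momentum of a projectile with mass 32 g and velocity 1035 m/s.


p = m*v = 0.032*1035 = 33.12 kg·m/s

33.12 kg·m/s


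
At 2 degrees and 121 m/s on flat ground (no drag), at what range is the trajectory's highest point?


R = v0^2*sin(2*theta)/g = 121^2*sin(2*2°)/9.81 = 104.109 m
apex_dist = R/2 = 104.109/2 = 52.05 m

52.05 m


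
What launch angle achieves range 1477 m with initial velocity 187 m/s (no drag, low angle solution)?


sin(2*theta) = R*g/v0^2 = 1477*9.81/187^2 = 0.414349, theta = arcsin(0.414349)/2 = 12.24°

12.24 degrees


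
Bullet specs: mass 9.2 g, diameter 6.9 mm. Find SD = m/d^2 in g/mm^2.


SD = m/d^2 = 9.2/6.9^2 = 0.1932 g/mm^2

0.1932 g/mm^2


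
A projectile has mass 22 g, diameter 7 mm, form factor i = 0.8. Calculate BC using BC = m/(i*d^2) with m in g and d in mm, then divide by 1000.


BC = m/(i*d^2*1000) = 22/(0.8 * 7^2 * 1000) = 0.0005612

0.0005612


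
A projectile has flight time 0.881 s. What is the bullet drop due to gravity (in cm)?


drop = 0.5*g*t^2 = 0.5*9.81*0.881^2 = 3.80707 m ≈ 380.7 cm

380.7 cm


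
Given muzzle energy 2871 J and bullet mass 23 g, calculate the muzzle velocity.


v = sqrt(2*E/m) = sqrt(2*2871/0.023) = 499.7 m/s

499.7 m/s


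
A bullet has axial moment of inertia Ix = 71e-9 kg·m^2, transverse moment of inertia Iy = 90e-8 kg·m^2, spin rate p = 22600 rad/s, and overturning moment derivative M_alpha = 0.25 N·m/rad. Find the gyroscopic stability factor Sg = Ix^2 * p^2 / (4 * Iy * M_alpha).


Sg = Ix^2 * p^2 / (4 * Iy * M_alpha) = (71e-9)^2 * 22600^2 / (4 * 90e-8 * 0.25) = 2.861

2.861


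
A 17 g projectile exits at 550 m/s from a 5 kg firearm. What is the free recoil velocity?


v_recoil = m_p * v_p / m_gun = 0.017 * 550 / 5 = 1.87 m/s

1.87 m/s


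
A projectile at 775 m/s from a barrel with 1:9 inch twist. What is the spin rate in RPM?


twist_m = 9*0.0254 = 0.2286 m
spin = v/twist = 775/0.2286 = 3390.201 rev/s
RPM = spin*60 = 3390.201*60 ≈ 203412 RPM

203412 RPM


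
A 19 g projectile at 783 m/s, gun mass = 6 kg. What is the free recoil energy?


v_r = m_p*v_p/m_gun = 0.019*783/6 = 2.4795 m/s, E_r = 0.5*m_gun*v_r^2 = 0.5*6*2.4795^2 = 18.44 J

18.44 J


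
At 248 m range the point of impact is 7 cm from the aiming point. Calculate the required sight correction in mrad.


1 mrad subtends 1 cm per 10 m of range, so adj = error_cm / (dist_m / 10) = 7 / (248/10) = 0.2823 mrad

0.2823 mrad


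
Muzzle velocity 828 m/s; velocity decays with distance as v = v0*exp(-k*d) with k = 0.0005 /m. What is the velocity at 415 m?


v = v0*exp(-k*d) = 828*exp(-0.0005*415) = 672.8 m/s

672.8 m/s


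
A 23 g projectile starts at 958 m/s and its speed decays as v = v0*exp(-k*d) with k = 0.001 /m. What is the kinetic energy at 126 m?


v = v0*exp(-k*d) = 958*exp(-0.001*126) = 844.587 m/s
E = 0.5*m*v^2 = 0.5*0.023*844.587^2 = 8203 J

8203 J


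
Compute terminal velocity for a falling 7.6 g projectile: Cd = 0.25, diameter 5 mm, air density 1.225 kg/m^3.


A = pi*(d/2)^2 = pi*(5/2000)^2 = 1.96350e-05 m^2
vt = sqrt(2mg/(Cd*rho*A)) = sqrt(2*0.0076*9.81/(0.25 * 1.225 * 1.96350e-05)) = 157.5 m/s

157.5 m/s


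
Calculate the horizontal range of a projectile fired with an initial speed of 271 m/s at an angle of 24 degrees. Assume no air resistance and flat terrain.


R = v0^2 * sin(2*theta) / g = 271^2 * sin(2*24°) / 9.81 = 5563 m

5563 m


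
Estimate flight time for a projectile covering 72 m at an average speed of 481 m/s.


t = d/v = 72/481 = 0.1497 s

0.1497 s


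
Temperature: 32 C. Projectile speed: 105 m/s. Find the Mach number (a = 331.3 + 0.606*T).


a = 331.3 + 0.606*(32) = 350.692 m/s
M = v/a = 105/350.692 = 0.2994

0.2994


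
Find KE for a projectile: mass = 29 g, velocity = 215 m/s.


E = 0.5*m*v^2 = 0.5*0.029*215^2 = 670.3 J

670.3 J


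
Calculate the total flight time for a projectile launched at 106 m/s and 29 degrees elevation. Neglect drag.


T = 2*v0*sin(theta)/g = 2*106*sin(29°)/9.81 = 10.48 s

10.48 s


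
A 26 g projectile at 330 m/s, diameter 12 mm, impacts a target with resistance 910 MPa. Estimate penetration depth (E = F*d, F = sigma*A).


A = pi*(d/2)^2 = pi*(12/2)^2 = 113.097 mm^2
E = 0.5*m*v^2 = 0.5*0.026*330^2 = 1415.7 J
depth = E/(sigma*A) = 1415.7 J / (910 MPa * 113.097 mm^2) = 1415.7/(910 * 113.097) m = 0.0137555 m ≈ 13.76 mm

13.76 mm


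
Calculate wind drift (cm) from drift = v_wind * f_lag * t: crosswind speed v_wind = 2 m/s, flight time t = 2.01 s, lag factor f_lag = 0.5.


drift = v_wind * lag * t = 2 * 0.5 * 2.01 = 2.01 m ≈ 201 cm

201 cm


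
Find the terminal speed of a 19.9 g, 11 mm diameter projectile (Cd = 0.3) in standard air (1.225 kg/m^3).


A = pi*(d/2)^2 = pi*(11/2000)^2 = 9.50332e-05 m^2
vt = sqrt(2mg/(Cd*rho*A)) = sqrt(2*0.0199*9.81/(0.3 * 1.225 * 9.50332e-05)) = 105.7 m/s

105.7 m/s


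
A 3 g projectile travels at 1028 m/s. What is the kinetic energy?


E = 0.5*m*v^2 = 0.5*0.003*1028^2 = 1585 J

1585 J


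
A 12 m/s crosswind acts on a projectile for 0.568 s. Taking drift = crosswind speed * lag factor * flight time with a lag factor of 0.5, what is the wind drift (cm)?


drift = v_wind * lag * t = 12 * 0.5 * 0.568 = 3.408 m ≈ 340.8 cm

340.8 cm


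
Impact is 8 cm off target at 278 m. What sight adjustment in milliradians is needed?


1 mrad subtends 1 cm per 10 m of range, so adj = error_cm / (dist_m / 10) = 8 / (278/10) = 0.2878 mrad

0.2878 mrad


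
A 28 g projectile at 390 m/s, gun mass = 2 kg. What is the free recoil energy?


v_r = m_p*v_p/m_gun = 0.028*390/2 = 5.46 m/s, E_r = 0.5*m_gun*v_r^2 = 0.5*2*5.46^2 = 29.81 J

29.81 J


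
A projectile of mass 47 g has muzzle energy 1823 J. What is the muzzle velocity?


v = sqrt(2*E/m) = sqrt(2*1823/0.047) = 278.5 m/s

278.5 m/s


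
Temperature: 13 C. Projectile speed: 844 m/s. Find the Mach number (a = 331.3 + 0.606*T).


a = 331.3 + 0.606*(13) = 339.178 m/s
M = v/a = 844/339.178 = 2.488

2.488


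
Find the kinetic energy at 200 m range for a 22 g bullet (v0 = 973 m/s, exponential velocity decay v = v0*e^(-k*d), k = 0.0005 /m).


v = v0*exp(-k*d) = 973*exp(-0.0005*200) = 880.407 m/s
E = 0.5*m*v^2 = 0.5*0.022*880.407^2 = 8526 J

8526 J


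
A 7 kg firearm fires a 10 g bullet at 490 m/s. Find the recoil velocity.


v_recoil = m_p * v_p / m_gun = 0.01 * 490 / 7 = 0.7 m/s

0.7 m/s


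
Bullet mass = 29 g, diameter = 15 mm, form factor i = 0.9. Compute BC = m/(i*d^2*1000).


BC = m/(i*d^2*1000) = 29/(0.9 * 15^2 * 1000) = 0.0001432

0.0001432


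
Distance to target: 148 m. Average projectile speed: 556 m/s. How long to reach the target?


t = d/v = 148/556 = 0.2662 s

0.2662 s


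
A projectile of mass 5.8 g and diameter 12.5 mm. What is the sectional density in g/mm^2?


SD = m/d^2 = 5.8/12.5^2 = 0.03712 g/mm^2

0.03712 g/mm^2


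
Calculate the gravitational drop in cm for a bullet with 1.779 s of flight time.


drop = 0.5*g*t^2 = 0.5*9.81*1.779^2 = 15.5235 m ≈ 1552 cm

1552 cm


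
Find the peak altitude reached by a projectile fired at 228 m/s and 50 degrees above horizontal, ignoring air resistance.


H = (v0*sin(theta))^2 / (2g) = (228*sin(50°))^2 / (2*9.81) = 1555 m

1555 m


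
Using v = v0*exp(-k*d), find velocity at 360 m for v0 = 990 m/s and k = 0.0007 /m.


v = v0*exp(-k*d) = 990*exp(-0.0007*360) = 769.5 m/s

769.5 m/s


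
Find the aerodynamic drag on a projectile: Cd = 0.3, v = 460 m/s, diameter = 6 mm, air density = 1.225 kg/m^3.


A = pi*(d/2)^2 = pi*(6/2000)^2 = 2.82743e-05 m^2
Fd = 0.5*Cd*rho*A*v^2 = 0.5*0.3*1.225*2.82743e-05*460^2 = 1.099 N

1.099 N


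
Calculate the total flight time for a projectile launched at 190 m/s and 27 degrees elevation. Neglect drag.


T = 2*v0*sin(theta)/g = 2*190*sin(27°)/9.81 = 17.59 s

17.59 s


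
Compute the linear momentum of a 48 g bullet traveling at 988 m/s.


p = m*v = 0.048*988 = 47.42 kg·m/s

47.42 kg·m/s


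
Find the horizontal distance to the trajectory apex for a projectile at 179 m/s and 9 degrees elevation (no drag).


R = v0^2*sin(2*theta)/g = 179^2*sin(2*9°)/9.81 = 1009.3 m
apex_dist = R/2 = 1009.3/2 = 504.6 m

504.6 m


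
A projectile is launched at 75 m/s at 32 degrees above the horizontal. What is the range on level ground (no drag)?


R = v0^2 * sin(2*theta) / g = 75^2 * sin(2*32°) / 9.81 = 515.4 m

515.4 m


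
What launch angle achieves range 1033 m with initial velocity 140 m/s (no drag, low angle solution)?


sin(2*theta) = R*g/v0^2 = 1033*9.81/140^2 = 0.517027, theta = arcsin(0.517027)/2 = 15.57°

15.57 degrees


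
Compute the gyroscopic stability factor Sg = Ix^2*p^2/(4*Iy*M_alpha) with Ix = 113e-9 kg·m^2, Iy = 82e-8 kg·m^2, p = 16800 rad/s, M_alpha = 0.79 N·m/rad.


Sg = Ix^2 * p^2 / (4 * Iy * M_alpha) = (113e-9)^2 * 16800^2 / (4 * 82e-8 * 0.79) = 1.391

1.391


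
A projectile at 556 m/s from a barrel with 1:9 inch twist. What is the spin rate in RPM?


twist_m = 9*0.0254 = 0.2286 m
spin = v/twist = 556/0.2286 = 2432.196 rev/s
RPM = spin*60 = 2432.196*60 ≈ 145932 RPM

145932 RPM


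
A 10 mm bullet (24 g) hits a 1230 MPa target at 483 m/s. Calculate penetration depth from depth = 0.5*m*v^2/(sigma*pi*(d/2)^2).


A = pi*(d/2)^2 = pi*(10/2)^2 = 78.5398 mm^2
E = 0.5*m*v^2 = 0.5*0.024*483^2 = 2799.47 J
depth = E/(sigma*A) = 2799.47 J / (1230 MPa * 78.5398 mm^2) = 2799.47/(1230 * 78.5398) m = 0.0289788 m ≈ 28.98 mm

28.98 mm


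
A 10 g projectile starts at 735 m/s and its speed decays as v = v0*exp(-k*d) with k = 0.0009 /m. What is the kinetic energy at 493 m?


v = v0*exp(-k*d) = 735*exp(-0.0009*493) = 471.619 m/s
E = 0.5*m*v^2 = 0.5*0.01*471.619^2 = 1112 J

1112 J


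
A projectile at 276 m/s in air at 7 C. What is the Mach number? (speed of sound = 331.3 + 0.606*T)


a = 331.3 + 0.606*(7) = 335.542 m/s
M = v/a = 276/335.542 = 0.8225

0.8225


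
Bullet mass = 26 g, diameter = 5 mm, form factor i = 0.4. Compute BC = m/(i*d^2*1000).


BC = m/(i*d^2*1000) = 26/(0.4 * 5^2 * 1000) = 0.0026

0.0026


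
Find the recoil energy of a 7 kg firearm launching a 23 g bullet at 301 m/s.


v_r = m_p*v_p/m_gun = 0.023*301/7 = 0.989 m/s, E_r = 0.5*m_gun*v_r^2 = 0.5*7*0.989^2 = 3.423 J

3.423 J


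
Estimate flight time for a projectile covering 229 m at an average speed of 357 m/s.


t = d/v = 229/357 = 0.6415 s

0.6415 s


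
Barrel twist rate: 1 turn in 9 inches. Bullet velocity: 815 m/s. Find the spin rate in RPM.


twist_m = 9*0.0254 = 0.2286 m
spin = v/twist = 815/0.2286 = 3565.179 rev/s
RPM = spin*60 = 3565.179*60 ≈ 213911 RPM

213911 RPM


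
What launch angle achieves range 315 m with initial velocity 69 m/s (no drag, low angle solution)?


sin(2*theta) = R*g/v0^2 = 315*9.81/69^2 = 0.649055, theta = arcsin(0.649055)/2 = 20.24°

20.24 degrees


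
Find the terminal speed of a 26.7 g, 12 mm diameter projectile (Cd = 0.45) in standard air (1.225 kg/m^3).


A = pi*(d/2)^2 = pi*(12/2000)^2 = 1.13097e-04 m^2
vt = sqrt(2mg/(Cd*rho*A)) = sqrt(2*0.0267*9.81/(0.45 * 1.225 * 1.13097e-04)) = 91.67 m/s

91.67 m/s


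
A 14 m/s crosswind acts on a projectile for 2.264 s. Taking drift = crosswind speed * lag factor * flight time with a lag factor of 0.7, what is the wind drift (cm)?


drift = v_wind * lag * t = 14 * 0.7 * 2.264 = 22.1872 m ≈ 2219 cm

2219 cm


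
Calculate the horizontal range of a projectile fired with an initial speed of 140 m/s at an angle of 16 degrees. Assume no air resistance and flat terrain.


R = v0^2 * sin(2*theta) / g = 140^2 * sin(2*16°) / 9.81 = 1059 m

1059 m


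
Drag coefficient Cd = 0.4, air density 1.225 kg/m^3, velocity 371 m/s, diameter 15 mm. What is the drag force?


A = pi*(d/2)^2 = pi*(15/2000)^2 = 1.76715e-04 m^2
Fd = 0.5*Cd*rho*A*v^2 = 0.5*0.4*1.225*1.76715e-04*371^2 = 5.959 N

5.959 N


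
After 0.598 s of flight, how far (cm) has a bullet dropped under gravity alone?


drop = 0.5*g*t^2 = 0.5*9.81*0.598^2 = 1.75405 m ≈ 175.4 cm

175.4 cm


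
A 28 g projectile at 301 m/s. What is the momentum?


p = m*v = 0.028*301 = 8.428 kg·m/s

8.428 kg·m/s


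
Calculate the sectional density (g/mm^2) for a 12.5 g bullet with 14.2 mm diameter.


SD = m/d^2 = 12.5/14.2^2 = 0.06199 g/mm^2

0.06199 g/mm^2


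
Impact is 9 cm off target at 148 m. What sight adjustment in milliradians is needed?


1 mrad subtends 1 cm per 10 m of range, so adj = error_cm / (dist_m / 10) = 9 / (148/10) = 0.6081 mrad

0.6081 mrad


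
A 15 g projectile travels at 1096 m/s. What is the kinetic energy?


E = 0.5*m*v^2 = 0.5*0.015*1096^2 = 9009 J

9009 J


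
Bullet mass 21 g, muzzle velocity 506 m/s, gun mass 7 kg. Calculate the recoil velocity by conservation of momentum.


v_recoil = m_p * v_p / m_gun = 0.021 * 506 / 7 = 1.518 m/s

1.518 m/s


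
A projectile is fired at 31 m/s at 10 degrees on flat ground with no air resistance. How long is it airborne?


T = 2*v0*sin(theta)/g = 2*31*sin(10°)/9.81 = 1.097 s

1.097 s


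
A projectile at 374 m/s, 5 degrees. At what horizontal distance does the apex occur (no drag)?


R = v0^2*sin(2*theta)/g = 374^2*sin(2*5°)/9.81 = 2475.96 m
apex_dist = R/2 = 2475.96/2 = 1238 m

1238 m


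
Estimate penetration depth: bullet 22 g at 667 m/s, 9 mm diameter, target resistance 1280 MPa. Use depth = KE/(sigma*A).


A = pi*(d/2)^2 = pi*(9/2)^2 = 63.6173 mm^2
E = 0.5*m*v^2 = 0.5*0.022*667^2 = 4893.78 J
depth = E/(sigma*A) = 4893.78 J / (1280 MPa * 63.6173 mm^2) = 4893.78/(1280 * 63.6173) m = 0.0600979 m ≈ 60.1 mm

60.1 mm


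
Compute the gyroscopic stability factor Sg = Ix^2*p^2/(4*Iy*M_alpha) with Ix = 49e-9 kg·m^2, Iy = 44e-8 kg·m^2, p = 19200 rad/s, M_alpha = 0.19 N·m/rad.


Sg = Ix^2 * p^2 / (4 * Iy * M_alpha) = (49e-9)^2 * 19200^2 / (4 * 44e-8 * 0.19) = 2.647

2.647


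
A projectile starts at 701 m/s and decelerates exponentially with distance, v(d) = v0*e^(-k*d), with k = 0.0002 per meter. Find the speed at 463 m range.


v = v0*exp(-k*d) = 701*exp(-0.0002*463) = 639 m/s

639 m/s


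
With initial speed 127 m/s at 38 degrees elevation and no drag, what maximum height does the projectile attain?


H = (v0*sin(theta))^2 / (2g) = (127*sin(38°))^2 / (2*9.81) = 311.6 m

311.6 m
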